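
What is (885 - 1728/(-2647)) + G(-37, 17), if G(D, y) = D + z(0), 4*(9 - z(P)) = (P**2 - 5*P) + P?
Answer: 2270207/2647 ≈ 857.65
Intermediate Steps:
z(P) = 9 + P - P**2/4 (z(P) = 9 - ((P**2 - 5*P) + P)/4 = 9 - (P**2 - 4*P)/4 = 9 + (P - P**2/4) = 9 + P - P**2/4)
G(D, y) = 9 + D (G(D, y) = D + (9 + 0 - 1/4*0**2) = D + (9 + 0 - 1/4*0) = D + (9 + 0 + 0) = D + 9 = 9 + D)
(885 - 1728/(-2647)) + G(-37, 17) = (885 - 1728/(-2647)) + (9 - 37) = (885 - 1728*(-1/2647)) - 28 = (885 + 1728/2647) - 28 = 2344323/2647 - 28 = 2270207/2647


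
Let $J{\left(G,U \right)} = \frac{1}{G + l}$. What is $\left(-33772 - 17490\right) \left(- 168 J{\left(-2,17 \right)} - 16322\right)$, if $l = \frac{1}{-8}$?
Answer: $\frac{14154976060}{17} \approx 8.3265 \cdot 10^{8}$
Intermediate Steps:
$l = - \frac{1}{8} \approx -0.125$
$J{\left(G,U \right)} = \frac{1}{- \frac{1}{8} + G}$ ($J{\left(G,U \right)} = \frac{1}{G - \frac{1}{8}} = \frac{1}{- \frac{1}{8} + G}$)
$\left(-33772 - 17490\right) \left(- 168 J{\left(-2,17 \right)} - 16322\right) = \left(-33772 - 17490\right) \left(- 168 \frac{8}{-1 + 8 \left(-2\right)} - 16322\right) = - 51262 \left(- 168 \frac{8}{-1 - 16} - 16322\right) = - 51262 \left(- 168 \frac{8}{-17} - 16322\right) = - 51262 \left(- 168 \cdot 8 \left(- \frac{1}{17}\right) - 16322\right) = - 51262 \left(\left(-168\right) \left(- \frac{8}{17}\right) - 16322\right) = - 51262 \left(\frac{1344}{17} - 16322\right) = \left(-51262\right) \left(- \frac{276130}{17}\right) = \frac{14154976060}{17}$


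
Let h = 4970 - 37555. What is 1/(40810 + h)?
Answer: 1/8225 ≈ 0.00012158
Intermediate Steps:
h = -32585
1/(40810 + h) = 1/(40810 - 32585) = 1/8225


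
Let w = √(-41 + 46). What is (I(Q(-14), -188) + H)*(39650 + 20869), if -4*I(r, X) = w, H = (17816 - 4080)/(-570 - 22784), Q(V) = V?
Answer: -415644492/11677 - 60519*√5/4 ≈ -69426.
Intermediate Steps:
H = -6868/11677 (H = 13736/(-23354) = 13736*(-1/23354) = -6868/11677 ≈ -0.58816)
w = √5 ≈ 2.2361
I(r, X) = -√5/4
(I(Q(-14), -188) + H)*(39650 + 20869) = (-√5/4 - 6868/11677)*(39650 + 20869) = (-6868/11677 - √5/4)*60519 = -415644492/11677 - 60519*√5/4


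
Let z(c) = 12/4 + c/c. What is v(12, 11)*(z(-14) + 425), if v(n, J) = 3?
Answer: 1287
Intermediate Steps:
z(c) = 4 (z(c) = 12*(¼) + 1 = 3 + 1 = 4)
v(12, 11)*(z(-14) + 425) = 3*(4 + 425) = 3*429 = 1287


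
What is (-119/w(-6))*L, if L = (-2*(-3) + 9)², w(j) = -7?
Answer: 3825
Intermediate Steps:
L = 225 (L = (6 + 9)² = 15² = 225)
(-119/w(-6))*L = -119/(-7)*225 = -119*(-⅐)*225 = 17*225 = 3825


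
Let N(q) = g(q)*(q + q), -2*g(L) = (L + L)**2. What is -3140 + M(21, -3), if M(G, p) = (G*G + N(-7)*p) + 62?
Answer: -6753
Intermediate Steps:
g(L) = -2*L**2 (g(L) = -(L + L)**2/2 = -4*L**2/2 = -2*L**2)
N(q) = -4*q**3 (N(q) = (-2*q**2)*(q + q) = (-2*q**2)*(2*q) = -4*q**3)
M(G, p) = 62 + G**2 + 1372*p (M(G, p) = (G*G + (-4*(-7)**3)*p) + 62 = (G**2 + (-4*(-343))*p) + 62 = (G**2 + 1372*p) + 62 = 62 + G**2 + 1372*p)
-3140 + M(21, -3) = -3140 + (62 + 21**2 + 1372*(-3)) = -3140 + (62 + 441 - 4116) = -3140 - 3613 = -6753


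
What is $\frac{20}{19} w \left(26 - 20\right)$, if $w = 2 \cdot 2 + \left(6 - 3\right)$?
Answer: $\frac{840}{19} \approx 44.211$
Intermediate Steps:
$w = 7$ ($w = 4 + \left(6 - 3\right) = 4 + 3 = 7$)
$\frac{20}{19} w \left(26 - 20\right) = \frac{20}{19} \cdot 7 \left(26 - 20\right) = 20 \cdot \frac{1}{19} \cdot 7 \cdot 6 = \frac{20}{19} \cdot 42 = \frac{840}{19}$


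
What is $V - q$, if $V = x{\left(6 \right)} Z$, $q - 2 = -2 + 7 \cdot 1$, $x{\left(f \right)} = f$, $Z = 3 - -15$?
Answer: $101$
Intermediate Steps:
$Z = 18$ ($Z = 3 + 15 = 18$)
$q = 7$ ($q = 2 + \left(-2 + 7 \cdot 1\right) = 2 + \left(-2 + 7\right) = 2 + 5 = 7$)
$V = 108$ ($V = 6 \cdot 18 = 108$)
$V - q = 108 - 7 = 101$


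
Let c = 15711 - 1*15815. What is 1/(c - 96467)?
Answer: -1/96571 ≈ -1.0355e-5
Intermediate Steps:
c = -104 (c = 15711 - 15815 = -104)
1/(c - 96467) = 1/(-104 - 96467) = 1/(-96571) = -1/96571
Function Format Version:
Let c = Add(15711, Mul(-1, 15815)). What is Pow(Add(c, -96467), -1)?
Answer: Rational(-1, 96571) ≈ -1.0355e-5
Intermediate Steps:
c = -104 (c = Add(15711, -15815) = -104)
Pow(Add(c, -96467), -1) = Pow(Add(-104, -96467), -1) = Pow(-96571, -1) = Rational(-1, 96571)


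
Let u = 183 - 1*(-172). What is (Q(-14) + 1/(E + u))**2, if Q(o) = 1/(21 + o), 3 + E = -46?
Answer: 97969/4588164 ≈ 0.021353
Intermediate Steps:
E = -49 (E = -3 - 46 = -49)
u = 355 (u = 183 + 172 = 355)
(Q(-14) + 1/(E + u))**2 = (1/(21 - 14) + 1/(-49 + 355))**2 = (1/7 + 1/306)**2 = (313/2142)**2 = 97969/4588164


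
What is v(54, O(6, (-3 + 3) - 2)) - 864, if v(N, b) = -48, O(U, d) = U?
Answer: -912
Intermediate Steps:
v(54, O(6, (-3 + 3) - 2)) - 864 = -48 - 864 = -912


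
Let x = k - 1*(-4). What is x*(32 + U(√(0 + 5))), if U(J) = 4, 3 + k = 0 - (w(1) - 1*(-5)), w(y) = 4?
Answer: -288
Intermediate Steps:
k = -12 (k = -3 + (0 - (4 - 1*(-5))) = -3 + (0 - (4 + 5)) = -3 + (0 - 1*9) = -3 + (0 - 9) = -3 - 9 = -12)
x = -8 (x = -12 - 1*(-4) = -12 + 4 = -8)
x*(32 + U(√(0 + 5))) = -8*(32 + 4) = -8*36 = -288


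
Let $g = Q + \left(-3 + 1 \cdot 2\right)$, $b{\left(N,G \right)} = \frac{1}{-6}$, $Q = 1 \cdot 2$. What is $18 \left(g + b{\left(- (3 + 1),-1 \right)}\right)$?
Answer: $15$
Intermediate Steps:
$Q = 2$
$b{\left(N,G \right)} = - \frac{1}{6}$
$g = 1$ ($g = 2 + \left(-3 + 1 \cdot 2\right) = 2 + \left(-3 + 2\right) = 2 - 1 = 1$)
$18 \left(g + b{\left(- (3 + 1),-1 \right)}\right) = 18 \left(1 - \frac{1}{6}\right) = 18 \cdot \frac{5}{6} = 15$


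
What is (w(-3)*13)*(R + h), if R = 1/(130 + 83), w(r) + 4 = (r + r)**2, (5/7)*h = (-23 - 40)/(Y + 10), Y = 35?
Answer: -4331392/5325 ≈ -813.41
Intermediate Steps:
h = -49/25 (h = 7*((-23 - 40)/(35 + 10))/5 = 7*(-63/45)/5 = 7*(-63*1/45)/5 = (7/5)*(-7/5) = -49/25 ≈ -1.9600)
w(r) = -4 + 4*r**2 (w(r) = -4 + (r + r)**2 = -4 + (2*r)**2 = -4 + 4*r**2)
R = 1/213 ≈ 0.0046948
(w(-3)*13)*(R + h) = ((-4 + 4*(-3)**2)*13)*(1/213 - 49/25) = ((-4 + 4*9)*13)*(-10412/5325) = ((-4 + 36)*13)*(-10412/5325) = (32*13)*(-10412/5325) = 416*(-10412/5325) = -4331392/5325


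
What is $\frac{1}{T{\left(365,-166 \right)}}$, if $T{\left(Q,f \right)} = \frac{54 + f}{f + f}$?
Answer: $\frac{83}{28} \approx 2.9643$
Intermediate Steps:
$T{\left(Q,f \right)} = \frac{54 + f}{2 f}$
$\frac{1}{T{\left(365,-166 \right)}} = \frac{1}{\frac{1}{2} \frac{1}{-166} \left(54 - 166\right)} = \frac{1}{\frac{1}{2} \left(- \frac{1}{166}\right) \left(-112\right)} = \frac{1}{\frac{28}{83}} = \frac{83}{28}$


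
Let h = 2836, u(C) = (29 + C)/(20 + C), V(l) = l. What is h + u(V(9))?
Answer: 82282/29 ≈ 2837.3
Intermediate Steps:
u(C) = (29 + C)/(20 + C)
h + u(V(9)) = 2836 + (29 + 9)/(20 + 9) = 2836 + 38/29 = 82282/29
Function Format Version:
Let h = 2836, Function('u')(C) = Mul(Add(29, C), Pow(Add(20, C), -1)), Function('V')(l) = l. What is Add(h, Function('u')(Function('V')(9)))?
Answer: Rational(82282, 29) ≈ 2837.3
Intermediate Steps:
Function('u')(C) = Mul(Pow(Add(20, C), -1), Add(29, C))
Add(h, Function('u')(Function('V')(9))) = Add(2836, Mul(Pow(Add(20, 9), -1), Add(29, 9))) = Add(2836, Mul(Pow(29, -1), 38)) = Add(2836, Mul(Rational(1, 29), 38)) = Add(2836, Rational(38, 29)) = Rational(82282, 29)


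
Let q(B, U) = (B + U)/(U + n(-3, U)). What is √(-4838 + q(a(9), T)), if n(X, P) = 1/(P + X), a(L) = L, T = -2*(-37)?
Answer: I*√133570523235/5255 ≈ 69.548*I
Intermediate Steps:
T = 74
q(B, U) = (B + U)/(U + 1/(-3 + U)) (q(B, U) = (B + U)/(U + 1/(U - 3)) = (B + U)/(U + 1/(-3 + U)))
√(-4838 + q(a(9), T)) = √(-4838 + (-3 + 74)*(9 + 74)/(1 + 74*(-3 + 74))) = √(-4838 + 71*83/(1 + 74*71)) = √(-4838 + 71*83/(1 + 5254)) = √(-4838 + 71*83/5255) = √(-4838 + (1/5255)*71*83) = √(-4838 + 5893/5255) = √(-25417797/5255) = I*√133570523235/5255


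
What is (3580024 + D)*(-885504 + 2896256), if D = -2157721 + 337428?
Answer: 3538382627712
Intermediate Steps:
D = -1820293
(3580024 + D)*(-885504 + 2896256) = (3580024 - 1820293)*(-885504 + 2896256) = 1759731*2010752 = 3538382627712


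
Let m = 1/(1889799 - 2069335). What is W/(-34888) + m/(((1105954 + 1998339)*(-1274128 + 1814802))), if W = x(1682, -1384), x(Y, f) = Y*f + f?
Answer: 1790539373010134257543/26818824785416887328 ≈ 66.764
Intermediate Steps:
x(Y, f) = f + Y*f
m = -1/179536 (m = 1/(-179536) = -1/179536 ≈ -5.5699e-6)
W = -2329272 (W = -1384*(1 + 1682) = -1384*1683 = -2329272)
W/(-34888) + m/(((1105954 + 1998339)*(-1274128 + 1814802))) = -2329272/(-34888) - 1/((-1274128 + 1814802)*(1105954 + 1998339))/179536 = -2329272*(-1/34888) - 1/(179536*(3104293*540674)) = 291159/4361 - 1/179536/1678410513482 = 291159/4361 - 1/179536*1/1678410513482 = 291159/4361 - 1/301335109948504352 = 1790539373010134257543/26818824785416887328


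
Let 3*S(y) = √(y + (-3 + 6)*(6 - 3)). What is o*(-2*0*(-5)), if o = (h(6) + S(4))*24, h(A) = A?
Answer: 0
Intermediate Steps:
S(y) = √(9 + y)/3 (S(y) = √(y + (-3 + 6)*(6 - 3))/3 = √(y + 3*3)/3 = √(y + 9)/3 = √(9 + y)/3)
o = 144 + 8*√13 (o = (6 + √(9 + 4)/3)*24 = (6 + √13/3)*24 = 144 + 8*√13 ≈ 172.84)
o*(-2*0*(-5)) = (144 + 8*√13)*(-2*0*(-5)) = (144 + 8*√13)*(0*(-5)) = (144 + 8*√13)*0 = 0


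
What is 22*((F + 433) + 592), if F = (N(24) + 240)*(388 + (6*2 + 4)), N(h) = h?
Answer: 2368982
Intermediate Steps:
F = 106656 (F = (24 + 240)*(388 + (6*2 + 4)) = 264*(388 + (12 + 4)) = 264*(388 + 16) = 264*404 = 106656)
22*((F + 433) + 592) = 22*((106656 + 433) + 592) = 22*(107089 + 592) = 22*107681 = 2368982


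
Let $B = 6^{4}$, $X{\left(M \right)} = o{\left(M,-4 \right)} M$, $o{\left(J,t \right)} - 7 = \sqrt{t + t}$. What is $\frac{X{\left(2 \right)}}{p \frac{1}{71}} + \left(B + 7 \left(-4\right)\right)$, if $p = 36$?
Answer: $\frac{23321}{18} + \frac{71 i \sqrt{2}}{9} \approx 1295.6 + 11.157 i$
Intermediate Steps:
$o{\left(J,t \right)} = 7 + \sqrt{2} \sqrt{t}$ ($o{\left(J,t \right)} = 7 + \sqrt{t + t} = 7 + \sqrt{2 t} = 7 + \sqrt{2} \sqrt{t}$)
$X{\left(M \right)} = M \left(7 + 2 i \sqrt{2}\right)$ ($X{\left(M \right)} = \left(7 + \sqrt{2} \sqrt{-4}\right) M = \left(7 + \sqrt{2} \cdot 2 i\right) M = \left(7 + 2 i \sqrt{2}\right) M = M \left(7 + 2 i \sqrt{2}\right)$)
$B = 1296$
$\frac{X{\left(2 \right)}}{p \frac{1}{71}} + \left(B + 7 \left(-4\right)\right) = \frac{2 \left(7 + 2 i \sqrt{2}\right)}{36 \cdot \frac{1}{71}} + \left(1296 + 7 \left(-4\right)\right) = \frac{14 + 4 i \sqrt{2}}{36 \cdot \frac{1}{71}} + \left(1296 - 28\right) = \frac{14 + 4 i \sqrt{2}}{\frac{36}{71}} + 1268 = \frac{71 \left(14 + 4 i \sqrt{2}\right)}{36} + 1268 = \left(\frac{497}{18} + \frac{71 i \sqrt{2}}{9}\right) + 1268 = \frac{23321}{18} + \frac{71 i \sqrt{2}}{9}$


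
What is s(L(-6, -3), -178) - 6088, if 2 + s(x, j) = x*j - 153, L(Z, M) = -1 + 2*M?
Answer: -4997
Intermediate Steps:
s(x, j) = -155 + j*x (s(x, j) = -2 + (x*j - 153) = -2 + (j*x - 153) = -2 + (-153 + j*x) = -155 + j*x)
s(L(-6, -3), -178) - 6088 = (-155 - 178*(-1 + 2*(-3))) - 6088 = (-155 - 178*(-1 - 6)) - 6088 = (-155 - 178*(-7)) - 6088 = (-155 + 1246) - 6088 = 1091 - 6088 = -4997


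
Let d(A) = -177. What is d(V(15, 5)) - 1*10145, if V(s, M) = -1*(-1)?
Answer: -10322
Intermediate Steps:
V(s, M) = 1
d(V(15, 5)) - 1*10145 = -177 - 1*10145 = -177 - 10145 = -10322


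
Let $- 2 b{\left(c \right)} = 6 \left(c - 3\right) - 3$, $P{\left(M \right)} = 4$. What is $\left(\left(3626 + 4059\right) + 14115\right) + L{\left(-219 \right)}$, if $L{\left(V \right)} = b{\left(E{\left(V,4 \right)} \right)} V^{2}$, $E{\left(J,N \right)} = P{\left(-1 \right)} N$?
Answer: $- \frac{3553475}{2} \approx -1.7767 \cdot 10^{6}$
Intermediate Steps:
$E{\left(J,N \right)} = 4 N$
$b{\left(c \right)} = \frac{21}{2} - 3 c$ ($b{\left(c \right)} = - \frac{6 \left(c - 3\right) - 3}{2} = - \frac{6 \left(-3 + c\right) - 3}{2} = - \frac{\left(-18 + 6 c\right) - 3}{2} = - \frac{-21 + 6 c}{2} = \frac{21}{2} - 3 c$)
$L{\left(V \right)} = - \frac{75 V^{2}}{2}$ ($L{\left(V \right)} = \left(\frac{21}{2} - 3 \cdot 4 \cdot 4\right) V^{2} = \left(\frac{21}{2} - 48\right) V^{2} = - \frac{75 V^{2}}{2}$)
$\left(\left(3626 + 4059\right) + 14115\right) + L{\left(-219 \right)} = \left(\left(3626 + 4059\right) + 14115\right) - \frac{75 \left(-219\right)^{2}}{2} = \left(7685 + 14115\right) - \frac{3597075}{2} = 21800 - \frac{3597075}{2} = - \frac{3553475}{2}$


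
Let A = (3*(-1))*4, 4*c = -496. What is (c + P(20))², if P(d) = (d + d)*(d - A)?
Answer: 1336336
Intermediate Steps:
c = -124 (c = (¼)*(-496) = -124)
A = -12 (A = -3*4 = -12)
P(d) = 2*d*(12 + d) (P(d) = (d + d)*(d - 1*(-12)) = (2*d)*(d + 12) = (2*d)*(12 + d) = 2*d*(12 + d))
(c + P(20))² = (-124 + 2*20*(12 + 20))² = (-124 + 2*20*32)² = (-124 + 1280)² = 1156² = 1336336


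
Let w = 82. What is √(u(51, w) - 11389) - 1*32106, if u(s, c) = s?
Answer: -32106 + I*√11338 ≈ -32106.0 + 106.48*I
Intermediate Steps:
√(u(51, w) - 11389) - 1*32106 = √(51 - 11389) - 1*32106 = √(-11338) - 32106 = I*√11338 - 32106 = -32106 + I*√11338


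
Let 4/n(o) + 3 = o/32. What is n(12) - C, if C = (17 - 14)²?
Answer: -221/21 ≈ -10.524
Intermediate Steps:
n(o) = 4/(-3 + o/32)
C = 9 (C = 3² = 9)
n(12) - C = 128/(-96 + 12) - 1*9 = 128/(-84) - 9 = 128*(-1/84) - 9 = -32/21 - 9 = -221/21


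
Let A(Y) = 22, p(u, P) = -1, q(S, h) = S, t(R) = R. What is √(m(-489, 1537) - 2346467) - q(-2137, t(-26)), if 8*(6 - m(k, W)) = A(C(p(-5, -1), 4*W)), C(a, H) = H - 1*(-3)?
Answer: 2137 + I*√9385855/2 ≈ 2137.0 + 1531.8*I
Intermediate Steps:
C(a, H) = 3 + H (C(a, H) = H + 3 = 3 + H)
m(k, W) = 13/4 (m(k, W) = 6 - ⅛*22 = 6 - 11/4 = 13/4)
√(m(-489, 1537) - 2346467) - q(-2137, t(-26)) = √(13/4 - 2346467) - 1*(-2137) = √(-9385855/4) + 2137 = I*√9385855/2 + 2137 = 2137 + I*√9385855/2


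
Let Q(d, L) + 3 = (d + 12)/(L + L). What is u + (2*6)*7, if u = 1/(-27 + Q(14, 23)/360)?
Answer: 2346933/27952 ≈ 83.963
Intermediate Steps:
Q(d, L) = -3 + (12 + d)/(2*L) (Q(d, L) = -3 + (d + 12)/(L + L) = -3 + (12 + d)/((2*L)) = -3 + (12 + d)*(1/(2*L)) = -3 + (12 + d)/(2*L))
u = -1035/27952 (u = 1/(-27 + ((1/2)*(12 + 14 - 6*23)/23)/360) = 1/(-27 + ((1/2)*(1/23)*(12 + 14 - 138))*(1/360)) = 1/(-27 + ((1/2)*(1/23)*(-112))*(1/360)) = 1/(-27 - 56/23*1/360) = 1/(-27 - 7/1035) = 1/(-27952/1035) = -1035/27952 ≈ -0.037028)
u + (2*6)*7 = -1035/27952 + (2*6)*7 = -1035/27952 + 12*7 = -1035/27952 + 84 = 2346933/27952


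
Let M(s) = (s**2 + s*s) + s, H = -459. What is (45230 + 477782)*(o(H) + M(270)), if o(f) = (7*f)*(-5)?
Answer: 84798550620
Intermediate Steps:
o(f) = -35*f
M(s) = s + 2*s**2 (M(s) = (s**2 + s**2) + s = 2*s**2 + s = s + 2*s**2)
(45230 + 477782)*(o(H) + M(270)) = (45230 + 477782)*(-35*(-459) + 270*(1 + 2*270)) = 523012*(16065 + 270*(1 + 540)) = 523012*(16065 + 270*541) = 523012*(16065 + 146070) = 523012*162135 = 84798550620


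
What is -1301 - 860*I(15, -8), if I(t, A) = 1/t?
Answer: -4075/3 ≈ -1358.3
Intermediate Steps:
-1301 - 860*I(15, -8) = -1301 - 860/15 = -1301 - 860*1/15 = -1301 - 172/3 = -4075/3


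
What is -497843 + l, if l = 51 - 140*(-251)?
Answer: -462652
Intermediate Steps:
l = 35191 (l = 51 + 35140 = 35191)
-497843 + l = -497843 + 35191 = -462652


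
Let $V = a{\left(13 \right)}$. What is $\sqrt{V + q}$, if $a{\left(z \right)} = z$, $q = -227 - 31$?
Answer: $7 i \sqrt{5} \approx 15.652 i$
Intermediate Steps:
$q = -258$
$V = 13$
$\sqrt{V + q} = \sqrt{13 - 258} = \sqrt{-245} = 7 i \sqrt{5}$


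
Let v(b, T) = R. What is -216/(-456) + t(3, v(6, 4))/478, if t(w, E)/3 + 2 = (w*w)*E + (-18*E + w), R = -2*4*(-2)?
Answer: -3849/9082 ≈ -0.42381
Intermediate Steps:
R = 16 (R = -8*(-2) = 16)
v(b, T) = 16
t(w, E) = -6 - 54*E + 3*w + 3*E*w² (t(w, E) = -6 + 3*((w*w)*E + (-18*E + w)) = -6 + 3*(w²*E + (w - 18*E)) = -6 + 3*(E*w² + (w - 18*E)) = -6 + 3*(w - 18*E + E*w²) = -6 + (-54*E + 3*w + 3*E*w²) = -6 - 54*E + 3*w + 3*E*w²)
-216/(-456) + t(3, v(6, 4))/478 = -216/(-456) + (-6 - 54*16 + 3*3 + 3*16*3²)/478 = -216*(-1/456) + (-6 - 864 + 9 + 3*16*9)*(1/478) = 9/19 + (-6 - 864 + 9 + 432)*(1/478) = 9/19 - 429*1/478 = 9/19 - 429/478 = -3849/9082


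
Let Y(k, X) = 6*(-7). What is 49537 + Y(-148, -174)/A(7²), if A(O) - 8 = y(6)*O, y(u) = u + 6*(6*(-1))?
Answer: 36211568/731 ≈ 49537.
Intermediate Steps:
y(u) = -36 + u (y(u) = u + 6*(-6) = u - 36 = -36 + u)
Y(k, X) = -42
A(O) = 8 - 30*O (A(O) = 8 + (-36 + 6)*O = 8 - 30*O)
49537 + Y(-148, -174)/A(7²) = 49537 - 42/(8 - 30*7²) = 49537 - 42/(8 - 30*49) = 49537 - 42/(8 - 1470) = 49537 - 42/(-1462) = 49537 - 42*(-1/1462) = 49537 + 21/731 = 36211568/731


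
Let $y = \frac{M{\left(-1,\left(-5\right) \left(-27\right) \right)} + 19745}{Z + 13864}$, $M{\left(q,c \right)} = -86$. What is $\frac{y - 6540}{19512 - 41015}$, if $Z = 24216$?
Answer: $\frac{249023541}{818834240} \approx 0.30412$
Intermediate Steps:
$y = \frac{19659}{38080}$ ($y = \frac{-86 + 19745}{24216 + 13864} = \frac{19659}{38080} \approx 0.51626$)
$\frac{y - 6540}{19512 - 41015} = \frac{\frac{19659}{38080} - 6540}{19512 - 41015} = - \frac{249023541}{38080 \left(-21503\right)} = \left(- \frac{249023541}{38080}\right) \left(- \frac{1}{21503}\right) = \frac{249023541}{818834240}$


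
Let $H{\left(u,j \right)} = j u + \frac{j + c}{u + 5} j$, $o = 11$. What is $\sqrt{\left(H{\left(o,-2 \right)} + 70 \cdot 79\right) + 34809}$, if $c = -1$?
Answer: $\frac{\sqrt{645078}}{4} \approx 200.79$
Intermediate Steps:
$H{\left(u,j \right)} = j u + \frac{j \left(-1 + j\right)}{5 + u}$ ($H{\left(u,j \right)} = j u + \frac{j - 1}{u + 5} j = j u + \frac{-1 + j}{5 + u} j = j u + \frac{j \left(-1 + j\right)}{5 + u}$)
$\sqrt{\left(H{\left(o,-2 \right)} + 70 \cdot 79\right) + 34809} = \sqrt{\left(- \frac{2 \left(-1 - 2 + 11^{2} + 5 \cdot 11\right)}{5 + 11} + 70 \cdot 79\right) + 34809} = \sqrt{\left(- \frac{2 \left(-1 - 2 + 121 + 55\right)}{16} + 5530\right) + 34809} = \sqrt{\left(\left(-2\right) \frac{1}{16} \cdot 173 + 5530\right) + 34809} = \sqrt{\left(- \frac{173}{8} + 5530\right) + 34809} = \sqrt{\frac{44067}{8} + 34809} = \sqrt{\frac{322539}{8}} = \frac{\sqrt{645078}}{4}$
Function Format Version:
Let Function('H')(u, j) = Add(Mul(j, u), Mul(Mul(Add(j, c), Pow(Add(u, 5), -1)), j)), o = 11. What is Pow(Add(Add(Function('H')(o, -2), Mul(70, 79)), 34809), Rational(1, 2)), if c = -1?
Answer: Mul(Rational(1, 4), Pow(645078, Rational(1, 2))) ≈ 200.79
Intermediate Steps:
Function('H')(u, j) = Add(Mul(j, u), Mul(j, Pow(Add(5, u), -1), Add(-1, j))) (Function('H')(u, j) = Add(Mul(j, u), Mul(Mul(Add(j, -1), Pow(Add(u, 5), -1)), j)) = Add(Mul(j, u), Mul(Mul(Add(-1, j), Pow(Add(5, u), -1)), j)) = Add(Mul(j, u), Mul(Mul(Pow(Add(5, u), -1), Add(-1, j)), j)) = Add(Mul(j, u), Mul(j, Pow(Add(5, u), -1), Add(-1, j))))
Pow(Add(Add(Function('H')(o, -2), Mul(70, 79)), 34809), Rational(1, 2)) = Pow(Add(Add(Mul(-2, Pow(Add(5, 11), -1), Add(-1, -2, Pow(11, 2), Mul(5, 11))), Mul(70, 79)), 34809), Rational(1, 2)) = Pow(Add(Add(Mul(-2, Pow(16, -1), Add(-1, -2, 121, 55)), 5530), 34809), Rational(1, 2)) = Pow(Add(Add(Mul(-2, Rational(1, 16), 173), 5530), 34809), Rational(1, 2)) = Pow(Add(Add(Rational(-173, 8), 5530), 34809), Rational(1, 2)) = Pow(Add(Rational(44067, 8), 34809), Rational(1, 2)) = Pow(Rational(322539, 8), Rational(1, 2)) = Mul(Rational(1, 4), Pow(645078, Rational(1, 2)))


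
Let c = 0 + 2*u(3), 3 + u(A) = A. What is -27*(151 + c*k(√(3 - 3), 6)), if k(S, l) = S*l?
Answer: -4077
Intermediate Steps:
u(A) = -3 + A
c = 0 (c = 0 + 2*(-3 + 3) = 0 + 2*0 = 0 + 0 = 0)
-27*(151 + c*k(√(3 - 3), 6)) = -27*(151 + 0*(√(3 - 3)*6)) = -27*(151 + 0*(√0*6)) = -27*(151 + 0*(0*6)) = -27*(151 + 0*0) = -27*(151 + 0) = -27*151 = -4077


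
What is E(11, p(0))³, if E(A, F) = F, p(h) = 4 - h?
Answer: 64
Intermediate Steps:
E(11, p(0))³ = (4 - 1*0)³ = (4 + 0)³ = 4³ = 64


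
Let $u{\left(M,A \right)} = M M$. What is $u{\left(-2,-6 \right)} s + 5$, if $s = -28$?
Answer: $-107$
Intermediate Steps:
$u{\left(M,A \right)} = M^{2}$
$u{\left(-2,-6 \right)} s + 5 = \left(-2\right)^{2} \left(-28\right) + 5 = 4 \left(-28\right) + 5 = -112 + 5 = -107$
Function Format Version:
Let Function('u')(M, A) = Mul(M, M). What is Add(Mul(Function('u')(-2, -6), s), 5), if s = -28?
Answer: -107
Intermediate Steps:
Function('u')(M, A) = Pow(M, 2)
Add(Mul(Function('u')(-2, -6), s), 5) = Add(Mul(Pow(-2, 2), -28), 5) = Add(Mul(4, -28), 5) = Add(-112, 5) = -107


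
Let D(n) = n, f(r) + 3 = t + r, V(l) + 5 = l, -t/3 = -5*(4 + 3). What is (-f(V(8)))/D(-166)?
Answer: 105/166 ≈ 0.63253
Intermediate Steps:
t = 105 (t = -(-15)*(4 + 3) = -(-15)*7 = -3*(-35) = 105)
V(l) = -5 + l
f(r) = 102 + r (f(r) = -3 + (105 + r) = 102 + r)
(-f(V(8)))/D(-166) = -(102 + (-5 + 8))/(-166) = -(102 + 3)*(-1/166) = -1*105*(-1/166) = -105*(-1/166) = 105/166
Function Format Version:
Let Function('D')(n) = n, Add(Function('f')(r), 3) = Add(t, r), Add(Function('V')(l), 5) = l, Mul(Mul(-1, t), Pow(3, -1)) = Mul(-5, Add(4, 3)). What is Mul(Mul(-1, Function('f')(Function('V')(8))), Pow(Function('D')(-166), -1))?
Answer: Rational(105, 166) ≈ 0.63253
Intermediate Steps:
t = 105 (t = Mul(-3, Mul(-5, Add(4, 3))) = Mul(-3, Mul(-5, 7)) = Mul(-3, -35) = 105)
Function('V')(l) = Add(-5, l)
Function('f')(r) = Add(102, r) (Function('f')(r) = Add(-3, Add(105, r)) = Add(102, r))
Mul(Mul(-1, Function('f')(Function('V')(8))), Pow(Function('D')(-166), -1)) = Mul(Mul(-1, Add(102, Add(-5, 8))), Pow(-166, -1)) = Mul(Mul(-1, Add(102, 3)), Rational(-1, 166)) = Mul(Mul(-1, 105), Rational(-1, 166)) = Mul(-105, Rational(-1, 166)) = Rational(105, 166)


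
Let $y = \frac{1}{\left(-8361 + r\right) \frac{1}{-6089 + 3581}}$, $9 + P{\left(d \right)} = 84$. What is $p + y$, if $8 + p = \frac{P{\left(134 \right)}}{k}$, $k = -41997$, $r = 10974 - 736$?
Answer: $- \frac{245365401}{26276123} \approx -9.338$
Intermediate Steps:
$r = 10238$ ($r = 10974 - 736 = 10238$)
$P{\left(d \right)} = 75$ ($P{\left(d \right)} = -9 + 84 = 75$)
$y = - \frac{2508}{1877}$ ($y = \frac{1}{\left(-8361 + 10238\right) \frac{1}{-6089 + 3581}} = \frac{1}{1877 \frac{1}{-2508}} = \frac{1}{1877 \left(- \frac{1}{2508}\right)} = \frac{1}{- \frac{1877}{2508}} = - \frac{2508}{1877} \approx -1.3362$)
$p = - \frac{112017}{13999}$ ($p = -8 + \frac{75}{-41997} = -8 + 75 \left(- \frac{1}{41997}\right) = -8 - \frac{25}{13999} = - \frac{112017}{13999} \approx -8.0018$)
$p + y = - \frac{112017}{13999} - \frac{2508}{1877} = - \frac{245365401}{26276123}$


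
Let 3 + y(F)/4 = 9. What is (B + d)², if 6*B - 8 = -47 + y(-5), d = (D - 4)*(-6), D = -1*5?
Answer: 10609/4 ≈ 2652.3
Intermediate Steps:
D = -5
y(F) = 24 (y(F) = -12 + 4*9 = -12 + 36 = 24)
d = 54 (d = (-5 - 4)*(-6) = -9*(-6) = 54)
B = -5/2 (B = 4/3 + (-47 + 24)/6 = 4/3 + (⅙)*(-23) = 4/3 - 23/6 = -5/2 ≈ -2.5000)
(B + d)² = (-5/2 + 54)² = (103/2)² = 10609/4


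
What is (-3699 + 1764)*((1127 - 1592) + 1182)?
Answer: -1387395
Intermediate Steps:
(-3699 + 1764)*((1127 - 1592) + 1182) = -1935*(-465 + 1182) = -1935*717 = -1387395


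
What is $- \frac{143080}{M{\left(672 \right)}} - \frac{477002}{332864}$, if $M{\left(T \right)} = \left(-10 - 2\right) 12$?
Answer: $\frac{1486171651}{1497888} \approx 992.18$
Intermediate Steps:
$M{\left(T \right)} = -144$ ($M{\left(T \right)} = \left(-12\right) 12 = -144$)
$- \frac{143080}{M{\left(672 \right)}} - \frac{477002}{332864} = - \frac{143080}{-144} - \frac{477002}{332864} = \left(-143080\right) \left(- \frac{1}{144}\right) - \frac{238501}{166432} = \frac{17885}{18} - \frac{238501}{166432} = \frac{1486171651}{1497888}$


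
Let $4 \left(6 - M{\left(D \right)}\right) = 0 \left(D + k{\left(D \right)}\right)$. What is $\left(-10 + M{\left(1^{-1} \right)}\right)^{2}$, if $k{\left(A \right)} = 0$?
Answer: $16$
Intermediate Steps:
$M{\left(D \right)} = 6$ ($M{\left(D \right)} = 6 - \frac{0 \left(D + 0\right)}{4} = 6 - \frac{0 D}{4} = 6 - 0 = 6 + 0 = 6$)
$\left(-10 + M{\left(1^{-1} \right)}\right)^{2} = \left(-10 + 6\right)^{2} = \left(-4\right)^{2} = 16$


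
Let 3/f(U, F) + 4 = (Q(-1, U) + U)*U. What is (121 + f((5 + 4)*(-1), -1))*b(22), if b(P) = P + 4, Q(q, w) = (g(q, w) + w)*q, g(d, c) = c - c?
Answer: 6253/2 ≈ 3126.5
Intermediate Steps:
g(d, c) = 0
Q(q, w) = q*w (Q(q, w) = (0 + w)*q = w*q = q*w)
b(P) = 4 + P
f(U, F) = -¾ (f(U, F) = 3/(-4 + (-U + U)*U) = 3/(-4 + 0*U) = 3/(-4 + 0) = 3/(-4) = 3*(-¼) = -¾)
(121 + f((5 + 4)*(-1), -1))*b(22) = (121 - ¾)*(4 + 22) = (481/4)*26 = 6253/2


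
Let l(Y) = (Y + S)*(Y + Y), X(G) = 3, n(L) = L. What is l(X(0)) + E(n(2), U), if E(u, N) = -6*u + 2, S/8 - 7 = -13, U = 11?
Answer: -280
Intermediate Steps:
S = -48 (S = 56 + 8*(-13) = 56 - 104 = -48)
E(u, N) = 2 - 6*u
l(Y) = 2*Y*(-48 + Y) (l(Y) = (Y - 48)*(Y + Y) = (-48 + Y)*(2*Y) = 2*Y*(-48 + Y))
l(X(0)) + E(n(2), U) = 2*3*(-48 + 3) + (2 - 6*2) = 2*3*(-45) + (2 - 12) = -270 - 10 = -280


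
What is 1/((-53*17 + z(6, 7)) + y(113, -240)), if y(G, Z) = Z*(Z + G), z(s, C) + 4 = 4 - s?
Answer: 1/29573 ≈ 3.3815e-5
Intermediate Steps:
z(s, C) = -s (z(s, C) = -4 + (4 - s) = -s)
y(G, Z) = Z*(G + Z)
1/((-53*17 + z(6, 7)) + y(113, -240)) = 1/((-53*17 - 1*6) - 240*(113 - 240)) = 1/((-901 - 6) - 240*(-127)) = 1/(-907 + 30480) = 1/29573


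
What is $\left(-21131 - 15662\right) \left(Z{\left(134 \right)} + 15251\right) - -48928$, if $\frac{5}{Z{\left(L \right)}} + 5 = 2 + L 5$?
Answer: $- \frac{374241287670}{667} \approx -5.6108 \cdot 10^{8}$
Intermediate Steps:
$Z{\left(L \right)} = \frac{5}{-3 + 5 L}$ ($Z{\left(L \right)} = \frac{5}{-5 + \left(2 + L 5\right)} = \frac{5}{-5 + \left(2 + 5 L\right)} = \frac{5}{-3 + 5 L}$)
$\left(-21131 - 15662\right) \left(Z{\left(134 \right)} + 15251\right) - -48928 = \left(-21131 - 15662\right) \left(\frac{5}{-3 + 5 \cdot 134} + 15251\right) - -48928 = - 36793 \left(\frac{5}{-3 + 670} + 15251\right) + 48928 = - 36793 \left(\frac{5}{667} + 15251\right) + 48928 = \left(-36793\right) \frac{10172422}{667} + 48928 = - \frac{374273922646}{667} + 48928 = - \frac{374241287670}{667}$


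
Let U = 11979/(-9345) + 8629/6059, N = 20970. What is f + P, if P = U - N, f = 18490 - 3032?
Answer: -104029617172/18873785 ≈ -5511.9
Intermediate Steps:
U = 2685748/18873785 (U = 11979*(-1/9345) + 8629*(1/6059) = -3993/3115 + 8629/6059 = 2685748/18873785 ≈ 0.14230)
f = 15458
P = -395780585702/18873785 (P = 2685748/18873785 - 1*20970 = 2685748/18873785 - 20970 = -395780585702/18873785 ≈ -20970.)
f + P = 15458 - 395780585702/18873785 = -104029617172/18873785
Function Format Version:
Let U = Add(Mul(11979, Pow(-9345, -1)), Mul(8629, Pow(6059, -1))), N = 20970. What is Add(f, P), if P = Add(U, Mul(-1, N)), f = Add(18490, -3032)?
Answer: Rational(-104029617172, 18873785) ≈ -5511.9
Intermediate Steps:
U = Rational(2685748, 18873785) (U = Add(Mul(11979, Rational(-1, 9345)), Mul(8629, Rational(1, 6059))) = Add(Rational(-3993, 3115), Rational(8629, 6059)) = Rational(2685748, 18873785) ≈ 0.14230)
f = 15458
P = Rational(-395780585702, 18873785) (P = Add(Rational(2685748, 18873785), Mul(-1, 20970)) = Add(Rational(2685748, 18873785), -20970) = Rational(-395780585702, 18873785) ≈ -20970.)
Add(f, P) = Add(15458, Rational(-395780585702, 18873785)) = Rational(-104029617172, 18873785)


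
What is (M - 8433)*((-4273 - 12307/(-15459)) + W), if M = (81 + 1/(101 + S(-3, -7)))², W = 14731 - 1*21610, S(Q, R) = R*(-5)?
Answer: 5964998896636819/285929664 ≈ 2.0862e+7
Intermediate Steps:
S(Q, R) = -5*R
W = -6879 (W = 14731 - 21610 = -6879)
M = 121374289/18496 (M = (81 + 1/(101 - 5*(-7)))² = (81 + 1/(101 + 35))² = (81 + 1/136)² = (11017/136)² = 121374289/18496 ≈ 6562.2)
(M - 8433)*((-4273 - 12307/(-15459)) + W) = (121374289/18496 - 8433)*((-4273 - 12307/(-15459)) - 6879) = -34602479*((-4273 - 12307*(-1/15459)) - 6879)/18496 = -34602479*((-4273 + 12307/15459) - 6879)/18496 = -34602479*(-66044000/15459 - 6879)/18496 = -34602479/18496*(-172386461/15459) = 5964998896636819/285929664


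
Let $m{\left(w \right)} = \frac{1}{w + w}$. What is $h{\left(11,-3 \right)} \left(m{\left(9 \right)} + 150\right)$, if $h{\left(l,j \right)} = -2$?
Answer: $- \frac{2701}{9} \approx -300.11$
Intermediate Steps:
$m{\left(w \right)} = \frac{1}{2 w}$
$h{\left(11,-3 \right)} \left(m{\left(9 \right)} + 150\right) = - 2 \left(\frac{1}{2 \cdot 9} + 150\right) = - 2 \left(\frac{1}{2} \cdot \frac{1}{9} + 150\right) = - 2 \left(\frac{1}{18} + 150\right) = \left(-2\right) \frac{2701}{18} = - \frac{2701}{9}$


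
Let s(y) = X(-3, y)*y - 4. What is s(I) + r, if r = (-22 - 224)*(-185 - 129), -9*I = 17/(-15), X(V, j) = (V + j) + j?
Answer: 1407692693/18225 ≈ 77240.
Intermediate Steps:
X(V, j) = V + 2*j
I = 17/135 (I = -17/(9*(-15)) = -17*(-1)/(9*15) = -⅑*(-17/15) = 17/135 ≈ 0.12593)
r = 77244 (r = -246*(-314) = 77244)
s(y) = -4 + y*(-3 + 2*y) (s(y) = (-3 + 2*y)*y - 4 = y*(-3 + 2*y) - 4 = -4 + y*(-3 + 2*y))
s(I) + r = (-4 + 17*(-3 + 2*(17/135))/135) + 77244 = (-4 + 17*(-3 + 34/135)/135) + 77244 = (-4 + (17/135)*(-371/135)) + 77244 = (-4 - 6307/18225) + 77244 = -79207/18225 + 77244 = 1407692693/18225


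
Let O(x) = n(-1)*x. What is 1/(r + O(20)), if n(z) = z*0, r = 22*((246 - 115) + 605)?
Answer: 1/16192 ≈ 6.1759e-5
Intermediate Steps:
r = 16192 (r = 22*(131 + 605) = 22*736 = 16192)
n(z) = 0
O(x) = 0 (O(x) = 0*x = 0)
1/(r + O(20)) = 1/(16192 + 0) = 1/16192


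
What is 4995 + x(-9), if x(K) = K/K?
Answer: 4996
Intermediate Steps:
x(K) = 1
4995 + x(-9) = 4995 + 1 = 4996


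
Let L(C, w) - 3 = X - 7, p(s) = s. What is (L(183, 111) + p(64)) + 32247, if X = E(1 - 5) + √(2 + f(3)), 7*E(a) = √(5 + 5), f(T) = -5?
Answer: 32307 + √10/7 + I*√3 ≈ 32307.0 + 1.732*I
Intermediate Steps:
E(a) = √10/7 (E(a) = √(5 + 5)/7 = √10/7)
X = √10/7 + I*√3 (X = √10/7 + √(2 - 5) = √10/7 + √(-3) = √10/7 + I*√3 ≈ 0.45175 + 1.732*I)
L(C, w) = -4 + √10/7 + I*√3 (L(C, w) = 3 + ((√10/7 + I*√3) - 7) = 3 + (-7 + √10/7 + I*√3) = -4 + √10/7 + I*√3)
(L(183, 111) + p(64)) + 32247 = ((-4 + √10/7 + I*√3) + 64) + 32247 = (60 + √10/7 + I*√3) + 32247 = 32307 + √10/7 + I*√3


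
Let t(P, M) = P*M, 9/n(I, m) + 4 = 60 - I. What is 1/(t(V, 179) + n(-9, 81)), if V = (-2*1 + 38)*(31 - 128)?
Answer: -65/40629411 ≈ -1.5998e-6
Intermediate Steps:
n(I, m) = 9/(56 - I) (n(I, m) = 9/(-4 + (60 - I)) = 9/(56 - I))
V = -3492 (V = (-2 + 38)*(-97) = 36*(-97) = -3492)
t(P, M) = M*P
1/(t(V, 179) + n(-9, 81)) = 1/(179*(-3492) - 9/(-56 - 9)) = 1/(-625068 - 9/(-65)) = 1/(-625068 - 9*(-1/65)) = 1/(-625068 + 9/65) = 1/(-40629411/65) = -65/40629411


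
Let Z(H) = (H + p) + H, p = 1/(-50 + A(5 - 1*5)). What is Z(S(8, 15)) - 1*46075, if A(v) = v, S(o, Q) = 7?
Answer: -2303051/50 ≈ -46061.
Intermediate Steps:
p = -1/50 (p = 1/(-50 + (5 - 1*5)) = 1/(-50 + (5 - 5)) = 1/(-50 + 0) = 1/(-50) = -1/50 ≈ -0.020000)
Z(H) = -1/50 + 2*H (Z(H) = (H - 1/50) + H = (-1/50 + H) + H = -1/50 + 2*H)
Z(S(8, 15)) - 1*46075 = (-1/50 + 2*7) - 1*46075 = (-1/50 + 14) - 46075 = 699/50 - 46075 = -2303051/50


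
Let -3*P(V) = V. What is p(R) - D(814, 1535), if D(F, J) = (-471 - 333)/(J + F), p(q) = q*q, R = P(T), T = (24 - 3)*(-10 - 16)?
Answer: 25936360/783 ≈ 33124.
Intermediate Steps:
T = -546 (T = 21*(-26) = -546)
P(V) = -V/3
R = 182 (R = -1/3*(-546) = 182)
p(q) = q**2
D(F, J) = -804/(F + J)
p(R) - D(814, 1535) = 182**2 - (-804)/(814 + 1535) = 33124 - (-804)/2349 = 33124 - 1*(-268/783) = 33124 + 268/783 = 25936360/783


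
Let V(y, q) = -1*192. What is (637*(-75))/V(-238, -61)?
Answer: 15925/64 ≈ 248.83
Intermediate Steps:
V(y, q) = -192
(637*(-75))/V(-238, -61) = (637*(-75))/(-192) = -47775*(-1/192) = 15925/64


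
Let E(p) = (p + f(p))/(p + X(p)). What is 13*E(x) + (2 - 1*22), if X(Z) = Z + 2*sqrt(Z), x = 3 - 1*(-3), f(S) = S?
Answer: -22/5 - 13*sqrt(6)/5 ≈ -10.769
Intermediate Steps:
x = 6 (x = 3 + 3 = 6)
E(p) = 2*p/(2*p + 2*sqrt(p)) (E(p) = (p + p)/(p + (p + 2*sqrt(p))) = (2*p)/(2*p + 2*sqrt(p)) = 2*p/(2*p + 2*sqrt(p)))
13*E(x) + (2 - 1*22) = 13*(6/(6 + sqrt(6))) + (2 - 1*22) = 78/(6 + sqrt(6)) + (2 - 22) = 78/(6 + sqrt(6)) - 20 = -20 + 78/(6 + sqrt(6))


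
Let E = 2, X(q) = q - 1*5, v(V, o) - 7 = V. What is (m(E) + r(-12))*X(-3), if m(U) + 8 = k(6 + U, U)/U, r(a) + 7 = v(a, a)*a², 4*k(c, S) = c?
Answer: 5872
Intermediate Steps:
v(V, o) = 7 + V
k(c, S) = c/4
X(q) = -5 + q (X(q) = q - 5 = -5 + q)
r(a) = -7 + a²*(7 + a) (r(a) = -7 + (7 + a)*a² = -7 + a²*(7 + a))
m(U) = -8 + (3/2 + U/4)/U (m(U) = -8 + ((6 + U)/4)/U = -8 + (3/2 + U/4)/U)
(m(E) + r(-12))*X(-3) = ((¼)*(6 - 31*2)/2 + (-7 + (-12)²*(7 - 12)))*(-5 - 3) = ((¼)*(½)*(6 - 62) + (-7 + 144*(-5)))*(-8) = ((¼)*(½)*(-56) + (-7 - 720))*(-8) = (-7 - 727)*(-8) = -734*(-8) = 5872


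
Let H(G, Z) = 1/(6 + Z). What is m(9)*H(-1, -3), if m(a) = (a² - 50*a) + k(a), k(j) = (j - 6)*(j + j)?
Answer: -105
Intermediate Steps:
k(j) = 2*j*(-6 + j) (k(j) = (-6 + j)*(2*j) = 2*j*(-6 + j))
m(a) = a² - 50*a + 2*a*(-6 + a) (m(a) = (a² - 50*a) + 2*a*(-6 + a) = a² - 50*a + 2*a*(-6 + a))
m(9)*H(-1, -3) = (9*(-62 + 3*9))/(6 - 3) = (9*(-62 + 27))/3 = (9*(-35))*(⅓) = -315*⅓ = -105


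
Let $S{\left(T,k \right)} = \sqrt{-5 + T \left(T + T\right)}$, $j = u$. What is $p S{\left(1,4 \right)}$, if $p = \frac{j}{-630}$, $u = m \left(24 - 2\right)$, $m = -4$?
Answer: $\frac{44 i \sqrt{3}}{315} \approx 0.24194 i$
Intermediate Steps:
$u = -88$ ($u = - 4 \left(24 - 2\right) = \left(-4\right) 22 = -88$)
$j = -88$
$S{\left(T,k \right)} = \sqrt{-5 + 2 T^{2}}$ ($S{\left(T,k \right)} = \sqrt{-5 + T 2 T} = \sqrt{-5 + 2 T^{2}}$)
$p = \frac{44}{315}$ ($p = - \frac{88}{-630} = \left(-88\right) \left(- \frac{1}{630}\right) = \frac{44}{315} \approx 0.13968$)
$p S{\left(1,4 \right)} = \frac{44 \sqrt{-5 + 2 \cdot 1^{2}}}{315} = \frac{44 \sqrt{-5 + 2 \cdot 1}}{315} = \frac{44 \sqrt{-5 + 2}}{315} = \frac{44 \sqrt{-3}}{315} = \frac{44 i \sqrt{3}}{315}$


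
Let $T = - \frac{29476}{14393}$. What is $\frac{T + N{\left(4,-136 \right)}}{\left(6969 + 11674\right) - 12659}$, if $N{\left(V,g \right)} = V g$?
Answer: $- \frac{1964817}{21531928} \approx -0.091251$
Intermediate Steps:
$T = - \frac{29476}{14393}$ ($T = \left(-29476\right) \frac{1}{14393} = - \frac{29476}{14393} \approx -2.0479$)
$\frac{T + N{\left(4,-136 \right)}}{\left(6969 + 11674\right) - 12659} = \frac{- \frac{29476}{14393} + 4 \left(-136\right)}{\left(6969 + 11674\right) - 12659} = \frac{- \frac{29476}{14393} - 544}{18643 - 12659} = - \frac{7859268}{14393 \cdot 5984} = \left(- \frac{7859268}{14393}\right) \frac{1}{5984} = - \frac{1964817}{21531928}$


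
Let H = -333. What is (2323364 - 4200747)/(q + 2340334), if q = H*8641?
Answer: 1877383/537119 ≈ 3.4953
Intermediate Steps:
q = -2877453 (q = -333*8641 = -2877453)
(2323364 - 4200747)/(q + 2340334) = (2323364 - 4200747)/(-2877453 + 2340334) = -1877383/(-537119) = -1877383*(-1/537119) = 1877383/537119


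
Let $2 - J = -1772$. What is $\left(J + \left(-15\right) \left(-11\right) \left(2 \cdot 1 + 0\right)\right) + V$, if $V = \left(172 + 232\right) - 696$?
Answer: $1812$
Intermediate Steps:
$J = 1774$ ($J = 2 - -1772 = 2 + 1772 = 1774$)
$V = -292$ ($V = 404 - 696 = -292$)
$\left(J + \left(-15\right) \left(-11\right) \left(2 \cdot 1 + 0\right)\right) + V = \left(1774 + \left(-15\right) \left(-11\right) \left(2 \cdot 1 + 0\right)\right) - 292 = \left(1774 + 165 \left(2 + 0\right)\right) - 292 = \left(1774 + 165 \cdot 2\right) - 292 = \left(1774 + 330\right) - 292 = 2104 - 292 = 1812$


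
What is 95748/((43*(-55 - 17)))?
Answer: -7979/258 ≈ -30.926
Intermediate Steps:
95748/((43*(-55 - 17))) = 95748/((43*(-72))) = 95748/(-3096) = 95748*(-1/3096) = -7979/258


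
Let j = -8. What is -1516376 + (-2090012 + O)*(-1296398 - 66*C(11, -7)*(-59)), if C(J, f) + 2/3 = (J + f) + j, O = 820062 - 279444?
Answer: 2036785354204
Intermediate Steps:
O = 540618
C(J, f) = -26/3 + J + f (C(J, f) = -⅔ + ((J + f) - 8) = -⅔ + (-8 + J + f) = -26/3 + J + f)
-1516376 + (-2090012 + O)*(-1296398 - 66*C(11, -7)*(-59)) = -1516376 + (-2090012 + 540618)*(-1296398 - 66*(-26/3 + 11 - 7)*(-59)) = -1516376 - 1549394*(-1296398 - 66*(-14/3)*(-59)) = -1516376 - 1549394*(-1296398 + 308*(-59)) = -1516376 - 1549394*(-1296398 - 18172) = -1516376 - 1549394*(-1314570) = -1516376 + 2036786870580 = 2036785354204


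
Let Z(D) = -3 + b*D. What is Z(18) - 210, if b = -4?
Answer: -285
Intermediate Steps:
Z(D) = -3 - 4*D
Z(18) - 210 = (-3 - 4*18) - 210 = (-3 - 72) - 210 = -75 - 210 = -285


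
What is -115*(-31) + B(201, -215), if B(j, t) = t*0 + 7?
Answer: 3572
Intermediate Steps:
B(j, t) = 7 (B(j, t) = 0 + 7 = 7)
-115*(-31) + B(201, -215) = -115*(-31) + 7 = 3565 + 7 = 3572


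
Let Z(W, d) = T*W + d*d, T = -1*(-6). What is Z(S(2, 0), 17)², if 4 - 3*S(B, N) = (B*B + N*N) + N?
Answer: 83521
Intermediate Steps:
T = 6
S(B, N) = 4/3 - N/3 - B²/3 - N²/3 (S(B, N) = 4/3 - ((B*B + N*N) + N)/3 = 4/3 - ((B² + N²) + N)/3 = 4/3 - (N + B² + N²)/3 = 4/3 + (-N/3 - B²/3 - N²/3) = 4/3 - N/3 - B²/3 - N²/3)
Z(W, d) = d² + 6*W (Z(W, d) = 6*W + d*d = 6*W + d² = d² + 6*W)
Z(S(2, 0), 17)² = (17² + 6*(4/3 - ⅓*0 - ⅓*2² - ⅓*0²))² = (289 + 6*(4/3 + 0 - ⅓*4 - ⅓*0))² = (289 + 6*(4/3 + 0 - 4/3 + 0))² = (289 + 6*0)² = (289 + 0)² = 289² = 83521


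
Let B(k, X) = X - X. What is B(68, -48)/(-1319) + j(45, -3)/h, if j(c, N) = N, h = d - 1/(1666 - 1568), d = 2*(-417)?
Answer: 294/81733 ≈ 0.0035971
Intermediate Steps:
d = -834
B(k, X) = 0
h = -81733/98 (h = -834 - 1/(1666 - 1568) = -834 - 1/98 = -81733/98 ≈ -834.01)
B(68, -48)/(-1319) + j(45, -3)/h = 0/(-1319) - 3/(-81733/98) = 0*(-1/1319) - 3*(-98/81733) = 0 + 294/81733 = 294/81733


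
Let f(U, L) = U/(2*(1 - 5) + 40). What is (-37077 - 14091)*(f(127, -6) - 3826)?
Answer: 195565695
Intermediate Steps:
f(U, L) = U/32 (f(U, L) = U/(2*(-4) + 40) = U/(-8 + 40) = U/32)
(-37077 - 14091)*(f(127, -6) - 3826) = (-37077 - 14091)*((1/32)*127 - 3826) = -51168*(127/32 - 3826) = -51168*(-122305/32) = 195565695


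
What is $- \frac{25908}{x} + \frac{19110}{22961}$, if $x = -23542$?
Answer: $\frac{522380604}{270273931} \approx 1.9328$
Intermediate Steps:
$- \frac{25908}{x} + \frac{19110}{22961} = - \frac{25908}{-23542} + \frac{19110}{22961} = \left(-25908\right) \left(- \frac{1}{23542}\right) + 19110 \cdot \frac{1}{22961} = \frac{12954}{11771} + \frac{19110}{22961} = \frac{522380604}{270273931}$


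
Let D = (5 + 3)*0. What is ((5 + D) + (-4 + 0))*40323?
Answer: 40323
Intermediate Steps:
D = 0 (D = 8*0 = 0)
((5 + D) + (-4 + 0))*40323 = ((5 + 0) + (-4 + 0))*40323 = (5 - 4)*40323 = 1*40323 = 40323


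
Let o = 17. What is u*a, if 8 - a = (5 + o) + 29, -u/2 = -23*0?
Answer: 0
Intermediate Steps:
u = 0 (u = -(-46)*0 = -2*0 = 0)
a = -43 (a = 8 - ((5 + 17) + 29) = 8 - (22 + 29) = 8 - 1*51 = 8 - 51 = -43)
u*a = 0*(-43) = 0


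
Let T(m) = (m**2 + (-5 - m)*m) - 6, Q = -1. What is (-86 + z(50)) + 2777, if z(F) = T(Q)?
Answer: 2690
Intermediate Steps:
T(m) = -6 + m**2 + m*(-5 - m) (T(m) = (m**2 + m*(-5 - m)) - 6 = -6 + m**2 + m*(-5 - m))
z(F) = -1 (z(F) = -6 - 5*(-1) = -6 + 5 = -1)
(-86 + z(50)) + 2777 = (-86 - 1) + 2777 = -87 + 2777 = 2690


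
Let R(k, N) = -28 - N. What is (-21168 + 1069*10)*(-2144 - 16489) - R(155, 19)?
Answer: 195236621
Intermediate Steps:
(-21168 + 1069*10)*(-2144 - 16489) - R(155, 19) = (-21168 + 1069*10)*(-2144 - 16489) - (-28 - 1*19) = (-21168 + 10690)*(-18633) - (-28 - 19) = -10478*(-18633) - 1*(-47) = 195236574 + 47 = 195236621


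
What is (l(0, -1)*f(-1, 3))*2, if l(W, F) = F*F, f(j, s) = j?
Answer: -2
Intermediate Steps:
l(W, F) = F²
(l(0, -1)*f(-1, 3))*2 = ((-1)²*(-1))*2 = (1*(-1))*2 = -1*2 = -2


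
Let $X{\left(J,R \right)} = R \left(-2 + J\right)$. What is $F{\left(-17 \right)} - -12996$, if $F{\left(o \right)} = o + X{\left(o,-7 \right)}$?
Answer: $13112$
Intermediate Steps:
$F{\left(o \right)} = 14 - 6 o$ ($F{\left(o \right)} = o - 7 \left(-2 + o\right) = o - \left(-14 + 7 o\right) = 14 - 6 o$)
$F{\left(-17 \right)} - -12996 = \left(14 - -102\right) - -12996 = \left(14 + 102\right) + 12996 = 116 + 12996 = 13112$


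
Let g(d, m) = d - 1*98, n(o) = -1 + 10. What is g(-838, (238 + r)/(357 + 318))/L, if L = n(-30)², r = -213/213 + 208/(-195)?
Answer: -104/9 ≈ -11.556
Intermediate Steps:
r = -31/15 (r = -213*1/213 + 208*(-1/195) = -1 - 16/15 = -31/15 ≈ -2.0667)
n(o) = 9
g(d, m) = -98 + d (g(d, m) = d - 98 = -98 + d)
L = 81 (L = 9² = 81)
g(-838, (238 + r)/(357 + 318))/L = (-98 - 838)/81 = -936*1/81 = -104/9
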